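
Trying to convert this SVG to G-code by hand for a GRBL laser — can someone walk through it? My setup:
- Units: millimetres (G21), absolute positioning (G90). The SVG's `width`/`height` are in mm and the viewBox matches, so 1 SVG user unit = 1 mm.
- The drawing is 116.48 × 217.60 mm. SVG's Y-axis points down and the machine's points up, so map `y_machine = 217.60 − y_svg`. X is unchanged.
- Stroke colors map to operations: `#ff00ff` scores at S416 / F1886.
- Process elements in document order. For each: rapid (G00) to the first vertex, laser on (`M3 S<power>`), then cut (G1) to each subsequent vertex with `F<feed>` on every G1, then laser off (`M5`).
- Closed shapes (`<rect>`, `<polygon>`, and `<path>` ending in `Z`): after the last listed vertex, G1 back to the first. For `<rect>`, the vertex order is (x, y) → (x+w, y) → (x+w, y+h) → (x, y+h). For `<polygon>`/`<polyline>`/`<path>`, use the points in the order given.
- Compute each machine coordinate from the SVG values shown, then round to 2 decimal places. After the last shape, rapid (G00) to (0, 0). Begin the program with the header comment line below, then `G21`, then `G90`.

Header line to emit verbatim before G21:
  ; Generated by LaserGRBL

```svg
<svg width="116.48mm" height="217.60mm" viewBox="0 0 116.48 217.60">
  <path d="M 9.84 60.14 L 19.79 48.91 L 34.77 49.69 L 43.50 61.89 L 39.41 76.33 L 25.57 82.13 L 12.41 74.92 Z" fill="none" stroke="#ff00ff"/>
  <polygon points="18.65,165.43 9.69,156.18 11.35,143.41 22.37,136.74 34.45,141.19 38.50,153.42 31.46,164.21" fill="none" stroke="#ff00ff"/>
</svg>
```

; Generated by LaserGRBL
G21
G90
G00 X9.84 Y157.46
M3 S416
G1 X19.79 Y168.69 F1886
G1 X34.77 Y167.91 F1886
G1 X43.50 Y155.71 F1886
G1 X39.41 Y141.27 F1886
G1 X25.57 Y135.47 F1886
G1 X12.41 Y142.68 F1886
G1 X9.84 Y157.46 F1886
M5
G00 X18.65 Y52.17
M3 S416
G1 X9.69 Y61.42 F1886
G1 X11.35 Y74.19 F1886
G1 X22.37 Y80.86 F1886
G1 X34.45 Y76.41 F1886
G1 X38.50 Y64.18 F1886
G1 X31.46 Y53.39 F1886
G1 X18.65 Y52.17 F1886
M5
G00 X0.00 Y0.00

viewBox `0 0 116.48 217.60` with mm width/height → 1 unit = 1 mm. Flip: y_m = 217.60 − y_svg.

**Shape 1** — `<path>` regular polygon, stroke `#ff00ff` → score (S416, F1886). Machine vertices: (9.84,157.46) → (19.79,168.69) → (34.77,167.91) → (43.50,155.71) → (39.41,141.27) → (25.57,135.47) → (12.41,142.68) → (9.84,157.46). Closed: final G1 returns to the first vertex.

**Shape 2** — `<polygon>` regular polygon, stroke `#ff00ff` → score (S416, F1886). Machine vertices: (18.65,52.17) → (9.69,61.42) → (11.35,74.19) → (22.37,80.86) → (34.45,76.41) → (38.50,64.18) → (31.46,53.39) → (18.65,52.17). Closed: final G1 returns to the first vertex.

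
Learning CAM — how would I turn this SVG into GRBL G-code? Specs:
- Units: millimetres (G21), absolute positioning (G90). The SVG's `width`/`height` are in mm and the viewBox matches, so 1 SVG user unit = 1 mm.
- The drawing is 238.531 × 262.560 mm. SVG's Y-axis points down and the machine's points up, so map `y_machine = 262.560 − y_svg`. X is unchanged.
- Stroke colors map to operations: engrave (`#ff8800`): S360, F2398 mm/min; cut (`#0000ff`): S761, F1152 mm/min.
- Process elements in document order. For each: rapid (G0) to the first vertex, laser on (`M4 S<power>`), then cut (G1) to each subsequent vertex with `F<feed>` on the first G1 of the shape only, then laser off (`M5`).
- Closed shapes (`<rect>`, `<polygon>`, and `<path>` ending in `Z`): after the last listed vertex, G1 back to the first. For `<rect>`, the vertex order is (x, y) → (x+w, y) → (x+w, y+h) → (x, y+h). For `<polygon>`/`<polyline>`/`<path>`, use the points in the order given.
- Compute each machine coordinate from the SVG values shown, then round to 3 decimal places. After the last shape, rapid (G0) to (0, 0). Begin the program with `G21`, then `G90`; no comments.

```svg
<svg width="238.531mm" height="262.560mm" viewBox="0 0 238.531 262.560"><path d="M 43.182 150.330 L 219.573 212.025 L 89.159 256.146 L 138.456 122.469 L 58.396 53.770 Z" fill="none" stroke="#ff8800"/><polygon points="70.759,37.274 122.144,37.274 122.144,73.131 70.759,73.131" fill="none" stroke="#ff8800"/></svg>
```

G21
G90
G0 X43.182 Y112.230
M4 S360
G1 X219.573 Y50.535 F2398
G1 X89.159 Y6.414
G1 X138.456 Y140.091
G1 X58.396 Y208.790
G1 X43.182 Y112.230
M5
G0 X70.759 Y225.286
M4 S360
G1 X122.144 Y225.286 F2398
G1 X122.144 Y189.429
G1 X70.759 Y189.429
G1 X70.759 Y225.286
M5
G0 X0.000 Y0.000

Since the viewBox matches the mm dimensions, user units are millimetres directly. The only transform is the Y-flip y_m = 262.560 − y_svg.

Shape 1 is a closed polygon drawn with `<path>`. Its stroke #ff8800 means engrave at S360, F2398. After flipping Y the toolpath is (43.182,112.230) → (219.573,50.535) → (89.159,6.414) → (138.456,140.091) → (58.396,208.790) → (43.182,112.230), returning to the start.

Shape 2 is a rectangle drawn with `<polygon>`. Its stroke #ff8800 means engrave at S360, F2398. After flipping Y the toolpath is (70.759,225.286) → (122.144,225.286) → (122.144,189.429) → (70.759,189.429) → (70.759,225.286), returning to the start.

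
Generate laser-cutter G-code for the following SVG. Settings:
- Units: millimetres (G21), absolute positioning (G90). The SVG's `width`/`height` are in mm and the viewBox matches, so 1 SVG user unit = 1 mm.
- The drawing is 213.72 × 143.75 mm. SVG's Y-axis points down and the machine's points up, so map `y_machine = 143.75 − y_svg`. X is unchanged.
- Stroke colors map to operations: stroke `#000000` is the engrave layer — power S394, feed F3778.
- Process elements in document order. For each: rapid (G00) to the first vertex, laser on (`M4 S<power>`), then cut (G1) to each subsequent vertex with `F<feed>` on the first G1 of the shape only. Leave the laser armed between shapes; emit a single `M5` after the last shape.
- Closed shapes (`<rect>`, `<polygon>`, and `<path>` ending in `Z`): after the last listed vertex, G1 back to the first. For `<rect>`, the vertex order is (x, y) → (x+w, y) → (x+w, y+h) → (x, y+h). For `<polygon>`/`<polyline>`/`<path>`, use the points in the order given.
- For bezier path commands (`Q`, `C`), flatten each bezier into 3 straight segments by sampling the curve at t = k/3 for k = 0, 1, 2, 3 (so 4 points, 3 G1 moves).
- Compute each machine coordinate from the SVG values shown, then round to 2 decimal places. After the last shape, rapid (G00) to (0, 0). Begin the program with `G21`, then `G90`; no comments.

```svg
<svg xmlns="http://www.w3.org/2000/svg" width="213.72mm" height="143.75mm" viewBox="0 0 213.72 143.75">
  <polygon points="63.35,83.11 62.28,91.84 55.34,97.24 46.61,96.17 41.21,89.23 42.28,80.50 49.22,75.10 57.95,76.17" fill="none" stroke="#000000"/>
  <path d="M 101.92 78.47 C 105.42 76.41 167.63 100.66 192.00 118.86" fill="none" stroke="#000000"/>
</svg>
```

G21
G90
G00 X63.35 Y60.64
M4 S394
G1 X62.28 Y51.91 F3778
G1 X55.34 Y46.51
G1 X46.61 Y47.58
G1 X41.21 Y54.52
G1 X42.28 Y63.25
G1 X49.22 Y68.65
G1 X57.95 Y67.58
G1 X63.35 Y60.64
G00 X101.92 Y65.28
M4 S394
G1 X121.41 Y59.77 F3778
G1 X158.59 Y43.91
G1 X192.00 Y24.89
M5
G00 X0.00 Y0.00

viewBox `0 0 213.72 143.75` with mm width/height → 1 unit = 1 mm. Flip: y_m = 143.75 − y_svg.

**Shape 1** — `<polygon>` regular polygon, stroke `#000000` → engrave (S394, F3778). Machine vertices: (63.35,60.64) → (62.28,51.91) → (55.34,46.51) → (46.61,47.58) → (41.21,54.52) → (42.28,63.25) → (49.22,68.65) → (57.95,67.58) → (63.35,60.64). Closed: final G1 returns to the first vertex.

**Shape 2** — `<path>` cubic bezier, stroke `#000000` → engrave (S394, F3778). Control points (SVG): P0=(101.92,78.47), P1=(105.42,76.41), P2=(167.63,100.66), P3=(192.00,118.86); sampled at t=k/3. Machine vertices: (101.92,65.28) → (121.41,59.77) → (158.59,43.91) → (192.00,24.89). Open path.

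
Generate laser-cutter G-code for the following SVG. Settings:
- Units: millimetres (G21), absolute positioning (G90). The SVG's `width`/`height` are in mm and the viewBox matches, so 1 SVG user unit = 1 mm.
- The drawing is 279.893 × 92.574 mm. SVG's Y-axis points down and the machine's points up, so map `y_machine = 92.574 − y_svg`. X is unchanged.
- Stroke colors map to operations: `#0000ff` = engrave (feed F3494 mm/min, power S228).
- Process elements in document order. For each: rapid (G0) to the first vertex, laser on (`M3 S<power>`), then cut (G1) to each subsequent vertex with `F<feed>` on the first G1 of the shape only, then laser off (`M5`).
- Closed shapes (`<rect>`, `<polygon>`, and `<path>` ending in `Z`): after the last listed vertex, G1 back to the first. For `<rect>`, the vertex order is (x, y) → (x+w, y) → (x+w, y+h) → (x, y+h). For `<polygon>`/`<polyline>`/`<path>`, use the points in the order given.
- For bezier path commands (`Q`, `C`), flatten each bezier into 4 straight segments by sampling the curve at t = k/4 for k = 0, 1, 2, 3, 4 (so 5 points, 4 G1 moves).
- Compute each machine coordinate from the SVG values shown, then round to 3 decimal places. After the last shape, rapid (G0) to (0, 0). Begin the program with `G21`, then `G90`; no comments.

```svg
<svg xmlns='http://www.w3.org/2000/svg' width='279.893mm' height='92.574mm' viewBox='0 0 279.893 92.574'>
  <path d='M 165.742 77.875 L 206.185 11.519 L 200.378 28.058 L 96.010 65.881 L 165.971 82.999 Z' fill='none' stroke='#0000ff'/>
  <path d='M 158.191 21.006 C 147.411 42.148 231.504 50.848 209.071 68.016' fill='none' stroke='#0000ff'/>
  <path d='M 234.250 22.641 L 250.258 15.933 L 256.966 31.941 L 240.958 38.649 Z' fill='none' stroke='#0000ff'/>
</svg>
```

G21
G90
G0 X165.742 Y14.699
M3 S228
G1 X206.185 Y81.055 F3494
G1 X200.378 Y64.516
G1 X96.010 Y26.693
G1 X165.971 Y9.575
G1 X165.742 Y14.699
M5
G0 X158.191 Y71.568
M3 S228
G1 X164.748 Y57.718 F3494
G1 X188.001 Y46.573
G1 X209.069 Y36.173
G1 X209.071 Y24.558
M5
G0 X234.250 Y69.933
M3 S228
G1 X250.258 Y76.641 F3494
G1 X256.966 Y60.633
G1 X240.958 Y53.925
G1 X234.250 Y69.933
M5
G0 X0.000 Y0.000

viewBox `0 0 279.893 92.574` with mm width/height → 1 unit = 1 mm. Flip: y_m = 92.574 − y_svg.

**Shape 1** — `<path>` closed polygon, stroke `#0000ff` → engrave (S228, F3494). Machine vertices: (165.742,14.699) → (206.185,81.055) → (200.378,64.516) → (96.010,26.693) → (165.971,9.575) → (165.742,14.699). Closed: final G1 returns to the first vertex.

**Shape 2** — `<path>` cubic bezier, stroke `#0000ff` → engrave (S228, F3494). Control points (SVG): P0=(158.191,21.006), P1=(147.411,42.148), P2=(231.504,50.848), P3=(209.071,68.016); sampled at t=k/4. Machine vertices: (158.191,71.568) → (164.748,57.718) → (188.001,46.573) → (209.069,36.173) → (209.071,24.558). Open path.

**Shape 3** — `<path>` regular polygon, stroke `#0000ff` → engrave (S228, F3494). Machine vertices: (234.250,69.933) → (250.258,76.641) → (256.966,60.633) → (240.958,53.925) → (234.250,69.933). Closed: final G1 returns to the first vertex.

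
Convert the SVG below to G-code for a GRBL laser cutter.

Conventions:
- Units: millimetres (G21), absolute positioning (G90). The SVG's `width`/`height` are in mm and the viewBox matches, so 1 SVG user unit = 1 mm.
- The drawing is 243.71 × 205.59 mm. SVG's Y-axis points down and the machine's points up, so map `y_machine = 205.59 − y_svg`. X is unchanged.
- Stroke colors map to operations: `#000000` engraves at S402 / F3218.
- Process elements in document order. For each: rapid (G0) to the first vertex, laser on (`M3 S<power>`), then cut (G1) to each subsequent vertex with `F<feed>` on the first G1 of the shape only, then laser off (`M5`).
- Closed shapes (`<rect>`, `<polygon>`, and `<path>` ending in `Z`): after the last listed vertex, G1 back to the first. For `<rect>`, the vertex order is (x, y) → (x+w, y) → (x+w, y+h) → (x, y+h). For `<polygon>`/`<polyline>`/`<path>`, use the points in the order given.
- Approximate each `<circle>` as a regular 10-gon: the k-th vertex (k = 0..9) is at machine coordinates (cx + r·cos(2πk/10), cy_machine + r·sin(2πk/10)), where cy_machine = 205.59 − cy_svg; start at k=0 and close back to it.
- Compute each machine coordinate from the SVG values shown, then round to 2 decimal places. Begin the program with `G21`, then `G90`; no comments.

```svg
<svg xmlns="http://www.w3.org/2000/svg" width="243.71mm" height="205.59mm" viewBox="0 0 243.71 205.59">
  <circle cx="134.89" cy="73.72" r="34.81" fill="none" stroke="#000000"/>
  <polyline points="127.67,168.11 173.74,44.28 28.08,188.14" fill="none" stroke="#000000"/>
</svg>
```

viewBox `0 0 243.71 205.59` with mm width/height → 1 unit = 1 mm. Flip: y_m = 205.59 − y_svg.

**Shape 1** — `<circle>` circle, stroke `#000000` → engrave (S402, F3218). Machine vertices: (169.70,131.87) → (163.05,152.33) → (145.65,164.98) → (124.13,164.98) → (106.73,152.33) → (100.08,131.87) → (106.73,111.41) → (124.13,98.76) → (145.65,98.76) → (163.05,111.41) → (169.70,131.87). Closed: final G1 returns to the first vertex.

**Shape 2** — `<polyline>` open polyline, stroke `#000000` → engrave (S402, F3218). Machine vertices: (127.67,37.48) → (173.74,161.31) → (28.08,17.45). Open path.

G21
G90
G0 X169.70 Y131.87
M3 S402
G1 X163.05 Y152.33 F3218
G1 X145.65 Y164.98
G1 X124.13 Y164.98
G1 X106.73 Y152.33
G1 X100.08 Y131.87
G1 X106.73 Y111.41
G1 X124.13 Y98.76
G1 X145.65 Y98.76
G1 X163.05 Y111.41
G1 X169.70 Y131.87
M5
G0 X127.67 Y37.48
M3 S402
G1 X173.74 Y161.31 F3218
G1 X28.08 Y17.45
M5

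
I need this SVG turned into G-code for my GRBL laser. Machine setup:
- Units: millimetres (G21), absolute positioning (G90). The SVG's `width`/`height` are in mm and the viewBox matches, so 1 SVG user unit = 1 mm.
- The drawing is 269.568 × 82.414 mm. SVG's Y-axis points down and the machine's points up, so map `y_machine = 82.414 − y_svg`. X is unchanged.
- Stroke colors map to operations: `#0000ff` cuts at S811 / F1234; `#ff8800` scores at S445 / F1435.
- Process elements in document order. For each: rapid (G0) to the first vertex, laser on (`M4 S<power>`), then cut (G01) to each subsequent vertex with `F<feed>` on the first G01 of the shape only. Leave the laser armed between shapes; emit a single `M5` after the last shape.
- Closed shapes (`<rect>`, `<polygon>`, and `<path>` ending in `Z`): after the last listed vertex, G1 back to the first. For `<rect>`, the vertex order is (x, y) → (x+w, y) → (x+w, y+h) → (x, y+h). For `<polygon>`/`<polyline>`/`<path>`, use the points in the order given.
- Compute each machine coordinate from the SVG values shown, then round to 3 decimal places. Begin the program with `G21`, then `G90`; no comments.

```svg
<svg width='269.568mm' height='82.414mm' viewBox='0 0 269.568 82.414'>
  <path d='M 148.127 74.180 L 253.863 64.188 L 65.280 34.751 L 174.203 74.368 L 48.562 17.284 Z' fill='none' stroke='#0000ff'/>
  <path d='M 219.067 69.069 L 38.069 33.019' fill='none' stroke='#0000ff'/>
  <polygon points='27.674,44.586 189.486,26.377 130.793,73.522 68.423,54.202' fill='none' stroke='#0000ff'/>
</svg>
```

G21
G90
G0 X148.127 Y8.234
M4 S811
G01 X253.863 Y18.226 F1234
G01 X65.280 Y47.663
G01 X174.203 Y8.046
G01 X48.562 Y65.130
G01 X148.127 Y8.234
G0 X219.067 Y13.345
M4 S811
G01 X38.069 Y49.395 F1234
G0 X27.674 Y37.828
M4 S811
G01 X189.486 Y56.037 F1234
G01 X130.793 Y8.892
G01 X68.423 Y28.212
G01 X27.674 Y37.828
M5

viewBox `0 0 269.568 82.414` with mm width/height → 1 unit = 1 mm. Flip: y_m = 82.414 − y_svg.

**Shape 1** — `<path>` closed polygon, stroke `#0000ff` → cut (S811, F1234). Machine vertices: (148.127,8.234) → (253.863,18.226) → (65.280,47.663) → (174.203,8.046) → (48.562,65.130) → (148.127,8.234). Closed: final G1 returns to the first vertex.

**Shape 2** — `<path>` line segment, stroke `#0000ff` → cut (S811, F1234). Machine vertices: (219.067,13.345) → (38.069,49.395). Open path.

**Shape 3** — `<polygon>` closed polygon, stroke `#0000ff` → cut (S811, F1234). Machine vertices: (27.674,37.828) → (189.486,56.037) → (130.793,8.892) → (68.423,28.212) → (27.674,37.828). Closed: final G1 returns to the first vertex.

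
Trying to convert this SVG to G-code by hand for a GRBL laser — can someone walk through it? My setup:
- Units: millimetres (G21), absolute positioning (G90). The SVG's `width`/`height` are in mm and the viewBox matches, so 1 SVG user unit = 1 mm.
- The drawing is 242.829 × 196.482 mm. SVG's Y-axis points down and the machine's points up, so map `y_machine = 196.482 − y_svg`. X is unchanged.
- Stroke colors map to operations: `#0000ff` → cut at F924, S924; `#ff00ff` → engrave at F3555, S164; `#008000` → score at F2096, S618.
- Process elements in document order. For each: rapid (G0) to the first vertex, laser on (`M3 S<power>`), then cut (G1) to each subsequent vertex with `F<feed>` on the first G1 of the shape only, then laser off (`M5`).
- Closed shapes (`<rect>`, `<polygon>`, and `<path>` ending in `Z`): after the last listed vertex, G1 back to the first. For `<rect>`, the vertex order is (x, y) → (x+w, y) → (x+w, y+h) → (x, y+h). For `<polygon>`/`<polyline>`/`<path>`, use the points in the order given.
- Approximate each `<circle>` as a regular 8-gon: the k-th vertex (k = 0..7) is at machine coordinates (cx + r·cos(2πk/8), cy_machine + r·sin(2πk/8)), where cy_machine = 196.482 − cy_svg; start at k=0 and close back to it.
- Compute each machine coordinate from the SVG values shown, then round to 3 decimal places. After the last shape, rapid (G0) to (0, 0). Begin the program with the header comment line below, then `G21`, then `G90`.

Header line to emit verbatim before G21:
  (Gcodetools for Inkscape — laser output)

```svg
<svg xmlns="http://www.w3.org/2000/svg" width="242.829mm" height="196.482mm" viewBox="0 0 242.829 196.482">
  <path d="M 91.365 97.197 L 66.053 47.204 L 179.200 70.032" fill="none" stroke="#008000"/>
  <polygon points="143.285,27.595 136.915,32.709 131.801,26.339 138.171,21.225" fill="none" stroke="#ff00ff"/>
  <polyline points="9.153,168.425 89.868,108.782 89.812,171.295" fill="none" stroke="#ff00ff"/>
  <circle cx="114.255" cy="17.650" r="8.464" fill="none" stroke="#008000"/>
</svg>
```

(Gcodetools for Inkscape — laser output)
G21
G90
G0 X91.365 Y99.285
M3 S618
G1 X66.053 Y149.278 F2096
G1 X179.200 Y126.450
M5
G0 X143.285 Y168.887
M3 S164
G1 X136.915 Y163.773 F3555
G1 X131.801 Y170.143
G1 X138.171 Y175.257
G1 X143.285 Y168.887
M5
G0 X9.153 Y28.057
M3 S164
G1 X89.868 Y87.700 F3555
G1 X89.812 Y25.187
M5
G0 X122.719 Y178.832
M3 S618
G1 X120.240 Y184.817 F2096
G1 X114.255 Y187.296
G1 X108.270 Y184.817
G1 X105.791 Y178.832
G1 X108.270 Y172.847
G1 X114.255 Y170.368
G1 X120.240 Y172.847
G1 X122.719 Y178.832
M5
G0 X0.000 Y0.000

Since the viewBox matches the mm dimensions, user units are millimetres directly. The only transform is the Y-flip y_m = 196.482 − y_svg.

Shape 1 is a open polyline drawn with `<path>`. Its stroke #008000 means score at S618, F2096. After flipping Y the toolpath is (91.365,99.285) → (66.053,149.278) → (179.200,126.450).

Shape 2 is a regular polygon drawn with `<polygon>`. Its stroke #ff00ff means engrave at S164, F3555. After flipping Y the toolpath is (143.285,168.887) → (136.915,163.773) → (131.801,170.143) → (138.171,175.257) → (143.285,168.887), returning to the start.

Shape 3 is a open polyline drawn with `<polyline>`. Its stroke #ff00ff means engrave at S164, F3555. After flipping Y the toolpath is (9.153,28.057) → (89.868,87.700) → (89.812,25.187).

Shape 4 is a circle drawn with `<circle>`. Its stroke #008000 means score at S618, F2096. After flipping Y the toolpath is (122.719,178.832) → (120.240,184.817) → (114.255,187.296) → (108.270,184.817) → (105.791,178.832) → (108.270,172.847) → (114.255,170.368) → (120.240,172.847) → (122.719,178.832), returning to the start.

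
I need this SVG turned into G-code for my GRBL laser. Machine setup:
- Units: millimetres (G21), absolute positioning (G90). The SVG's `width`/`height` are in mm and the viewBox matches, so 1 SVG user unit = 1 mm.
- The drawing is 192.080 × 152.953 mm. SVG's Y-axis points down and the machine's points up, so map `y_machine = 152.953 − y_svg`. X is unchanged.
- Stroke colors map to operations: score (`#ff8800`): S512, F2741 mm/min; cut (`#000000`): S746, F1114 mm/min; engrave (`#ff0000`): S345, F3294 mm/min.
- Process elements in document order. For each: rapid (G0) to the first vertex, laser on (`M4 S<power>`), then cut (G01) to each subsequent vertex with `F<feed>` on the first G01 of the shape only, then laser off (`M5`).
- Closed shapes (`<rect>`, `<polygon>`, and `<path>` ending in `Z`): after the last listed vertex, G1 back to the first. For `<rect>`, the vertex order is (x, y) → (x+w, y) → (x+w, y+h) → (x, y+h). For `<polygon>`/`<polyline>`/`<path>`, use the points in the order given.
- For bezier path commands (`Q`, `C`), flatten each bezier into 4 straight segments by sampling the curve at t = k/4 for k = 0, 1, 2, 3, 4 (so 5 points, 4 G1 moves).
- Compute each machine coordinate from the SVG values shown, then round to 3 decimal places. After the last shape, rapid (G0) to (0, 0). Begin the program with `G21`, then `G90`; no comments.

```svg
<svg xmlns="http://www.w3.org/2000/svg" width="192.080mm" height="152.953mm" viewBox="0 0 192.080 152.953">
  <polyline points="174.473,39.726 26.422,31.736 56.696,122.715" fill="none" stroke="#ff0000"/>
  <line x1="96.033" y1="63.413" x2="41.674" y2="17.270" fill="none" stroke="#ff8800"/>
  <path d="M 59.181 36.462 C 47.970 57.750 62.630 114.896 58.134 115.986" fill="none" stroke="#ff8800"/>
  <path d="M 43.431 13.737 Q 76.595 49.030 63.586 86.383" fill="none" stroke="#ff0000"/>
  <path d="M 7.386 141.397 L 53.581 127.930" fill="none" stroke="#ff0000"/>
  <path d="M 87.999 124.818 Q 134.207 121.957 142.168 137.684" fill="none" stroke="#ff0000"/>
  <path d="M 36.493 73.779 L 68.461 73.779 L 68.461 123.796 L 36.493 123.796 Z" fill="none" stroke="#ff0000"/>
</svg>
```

G21
G90
G0 X174.473 Y113.227
M4 S345
G01 X26.422 Y121.217 F3294
G01 X56.696 Y30.238
M5
G0 X96.033 Y89.540
M4 S512
G01 X41.674 Y135.683 F2741
M5
G0 X59.181 Y116.491
M4 S512
G01 X54.920 Y95.238 F2741
G01 X56.139 Y69.155
G01 X58.618 Y46.859
G01 X58.134 Y36.967
M5
G0 X43.431 Y139.216
M4 S345
G01 X57.127 Y121.441 F3294
G01 X65.052 Y103.408
G01 X67.205 Y85.118
G01 X63.586 Y66.570
M5
G0 X7.386 Y11.556
M4 S345
G01 X53.581 Y25.023 F3294
M5
G0 X87.999 Y28.135
M4 S345
G01 X108.713 Y28.404 F3294
G01 X124.645 Y26.349
G01 X135.797 Y21.971
G01 X142.168 Y15.269
M5
G0 X36.493 Y79.174
M4 S345
G01 X68.461 Y79.174 F3294
G01 X68.461 Y29.157
G01 X36.493 Y29.157
G01 X36.493 Y79.174
M5
G0 X0.000 Y0.000

1 u = 1 mm; y_m = 152.953 − y.

[1] `<polyline>` open polyline, #ff0000→engrave S345 F3294: (174.473,113.227) → (26.422,121.217) → (56.696,30.238)

[2] `<line>` line segment, #ff8800→score S512 F2741: (96.033,89.540) → (41.674,135.683)

[3] `<path>` cubic bezier, #ff8800→score S512 F2741: (59.181,116.491) → (54.920,95.238) → (56.139,69.155) → (58.618,46.859) → (58.134,36.967)

[4] `<path>` quadratic bezier, #ff0000→engrave S345 F3294: (43.431,139.216) → (57.127,121.441) → (65.052,103.408) → (67.205,85.118) → (63.586,66.570)

[5] `<path>` line segment, #ff0000→engrave S345 F3294: (7.386,11.556) → (53.581,25.023)

[6] `<path>` quadratic bezier, #ff0000→engrave S345 F3294: (87.999,28.135) → (108.713,28.404) → (124.645,26.349) → (135.797,21.971) → (142.168,15.269)

[7] `<path>` rectangle, #ff0000→engrave S345 F3294: (36.493,79.174) → (68.461,79.174) → (68.461,29.157) → (36.493,29.157) → (36.493,79.174) (closed)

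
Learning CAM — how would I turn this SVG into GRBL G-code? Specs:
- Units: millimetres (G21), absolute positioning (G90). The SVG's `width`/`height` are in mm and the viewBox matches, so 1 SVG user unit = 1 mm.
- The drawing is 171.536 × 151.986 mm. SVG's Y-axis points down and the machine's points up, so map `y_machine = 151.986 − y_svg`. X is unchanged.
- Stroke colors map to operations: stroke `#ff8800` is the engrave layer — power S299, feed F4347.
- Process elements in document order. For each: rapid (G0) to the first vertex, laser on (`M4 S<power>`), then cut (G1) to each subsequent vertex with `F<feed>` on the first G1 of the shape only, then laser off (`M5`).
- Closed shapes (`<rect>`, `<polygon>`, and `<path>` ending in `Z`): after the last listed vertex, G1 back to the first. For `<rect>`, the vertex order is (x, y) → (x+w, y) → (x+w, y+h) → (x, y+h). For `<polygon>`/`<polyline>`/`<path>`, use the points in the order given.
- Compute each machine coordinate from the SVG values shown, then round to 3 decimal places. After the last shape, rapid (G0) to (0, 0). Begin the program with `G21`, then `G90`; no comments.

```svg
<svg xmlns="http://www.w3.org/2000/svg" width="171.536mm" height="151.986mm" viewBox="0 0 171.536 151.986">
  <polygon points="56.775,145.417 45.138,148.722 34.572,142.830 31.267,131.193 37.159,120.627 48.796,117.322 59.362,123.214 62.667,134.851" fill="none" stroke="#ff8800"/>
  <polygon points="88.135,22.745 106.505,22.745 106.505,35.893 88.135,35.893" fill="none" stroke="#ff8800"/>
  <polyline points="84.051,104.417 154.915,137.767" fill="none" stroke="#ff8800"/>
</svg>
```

Since the viewBox matches the mm dimensions, user units are millimetres directly. The only transform is the Y-flip y_m = 151.986 − y_svg.

Shape 1 is a regular polygon drawn with `<polygon>`. Its stroke #ff8800 means engrave at S299, F4347. After flipping Y the toolpath is (56.775,6.569) → (45.138,3.264) → (34.572,9.156) → (31.267,20.793) → (37.159,31.359) → (48.796,34.664) → (59.362,28.772) → (62.667,17.135) → (56.775,6.569), returning to the start.

Shape 2 is a rectangle drawn with `<polygon>`. Its stroke #ff8800 means engrave at S299, F4347. After flipping Y the toolpath is (88.135,129.241) → (106.505,129.241) → (106.505,116.093) → (88.135,116.093) → (88.135,129.241), returning to the start.

Shape 3 is a line segment drawn with `<polyline>`. Its stroke #ff8800 means engrave at S299, F4347. After flipping Y the toolpath is (84.051,47.569) → (154.915,14.219).

G21
G90
G0 X56.775 Y6.569
M4 S299
G1 X45.138 Y3.264 F4347
G1 X34.572 Y9.156
G1 X31.267 Y20.793
G1 X37.159 Y31.359
G1 X48.796 Y34.664
G1 X59.362 Y28.772
G1 X62.667 Y17.135
G1 X56.775 Y6.569
M5
G0 X88.135 Y129.241
M4 S299
G1 X106.505 Y129.241 F4347
G1 X106.505 Y116.093
G1 X88.135 Y116.093
G1 X88.135 Y129.241
M5
G0 X84.051 Y47.569
M4 S299
G1 X154.915 Y14.219 F4347
M5
G0 X0.000 Y0.000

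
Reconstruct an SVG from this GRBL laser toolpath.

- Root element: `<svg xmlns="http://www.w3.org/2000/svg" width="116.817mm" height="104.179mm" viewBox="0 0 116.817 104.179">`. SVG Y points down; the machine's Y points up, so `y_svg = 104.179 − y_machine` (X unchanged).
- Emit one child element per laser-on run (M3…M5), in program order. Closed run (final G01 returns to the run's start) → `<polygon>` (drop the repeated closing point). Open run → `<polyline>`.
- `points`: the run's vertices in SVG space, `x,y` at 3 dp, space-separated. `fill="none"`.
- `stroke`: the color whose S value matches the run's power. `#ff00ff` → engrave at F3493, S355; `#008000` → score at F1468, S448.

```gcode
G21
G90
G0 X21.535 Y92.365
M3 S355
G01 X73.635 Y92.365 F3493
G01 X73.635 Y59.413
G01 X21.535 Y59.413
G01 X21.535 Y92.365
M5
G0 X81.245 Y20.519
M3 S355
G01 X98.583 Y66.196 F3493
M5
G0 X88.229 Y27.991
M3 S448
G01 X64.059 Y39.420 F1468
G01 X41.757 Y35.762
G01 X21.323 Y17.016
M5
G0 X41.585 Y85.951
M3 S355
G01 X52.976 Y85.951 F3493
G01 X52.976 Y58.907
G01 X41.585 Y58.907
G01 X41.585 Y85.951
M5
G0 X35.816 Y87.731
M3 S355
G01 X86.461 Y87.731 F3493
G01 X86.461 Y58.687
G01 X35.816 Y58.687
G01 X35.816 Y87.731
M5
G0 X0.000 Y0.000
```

Each laser-on run becomes one SVG element. Flip Y back into SVG space with y_svg = 104.179 − y_machine.

Run 1: S355 ⇒ engrave layer `#ff00ff`. The run returns to its start, so emit a `<polygon>` with points (Y-flipped): 21.535,11.814 73.635,11.814 73.635,44.766 21.535,44.766.

Run 2: the run's S355 means `#ff00ff` (engrave). The run is open, so emit a `<polyline>` with points (Y-flipped): 81.245,83.660 98.583,37.983.

Run 3: the run's S448 means `#008000` (score). The run is open, so emit a `<polyline>` with points (Y-flipped): 88.229,76.188 64.059,64.759 41.757,68.417 21.323,87.163.

Run 4: S355 ⇒ engrave layer `#ff00ff`. The run returns to its start, so emit a `<polygon>` with points (Y-flipped): 41.585,18.228 52.976,18.228 52.976,45.272 41.585,45.272.

Run 5: the run's S355 means `#ff00ff` (engrave). The run returns to its start, so emit a `<polygon>` with points (Y-flipped): 35.816,16.448 86.461,16.448 86.461,45.492 35.816,45.492.

<svg xmlns="http://www.w3.org/2000/svg" width="116.817mm" height="104.179mm" viewBox="0 0 116.817 104.179">
  <polygon points="21.535,11.814 73.635,11.814 73.635,44.766 21.535,44.766" fill="none" stroke="#ff00ff"/>
  <polyline points="81.245,83.660 98.583,37.983" fill="none" stroke="#ff00ff"/>
  <polyline points="88.229,76.188 64.059,64.759 41.757,68.417 21.323,87.163" fill="none" stroke="#008000"/>
  <polygon points="41.585,18.228 52.976,18.228 52.976,45.272 41.585,45.272" fill="none" stroke="#ff00ff"/>
  <polygon points="35.816,16.448 86.461,16.448 86.461,45.492 35.816,45.492" fill="none" stroke="#ff00ff"/>
</svg>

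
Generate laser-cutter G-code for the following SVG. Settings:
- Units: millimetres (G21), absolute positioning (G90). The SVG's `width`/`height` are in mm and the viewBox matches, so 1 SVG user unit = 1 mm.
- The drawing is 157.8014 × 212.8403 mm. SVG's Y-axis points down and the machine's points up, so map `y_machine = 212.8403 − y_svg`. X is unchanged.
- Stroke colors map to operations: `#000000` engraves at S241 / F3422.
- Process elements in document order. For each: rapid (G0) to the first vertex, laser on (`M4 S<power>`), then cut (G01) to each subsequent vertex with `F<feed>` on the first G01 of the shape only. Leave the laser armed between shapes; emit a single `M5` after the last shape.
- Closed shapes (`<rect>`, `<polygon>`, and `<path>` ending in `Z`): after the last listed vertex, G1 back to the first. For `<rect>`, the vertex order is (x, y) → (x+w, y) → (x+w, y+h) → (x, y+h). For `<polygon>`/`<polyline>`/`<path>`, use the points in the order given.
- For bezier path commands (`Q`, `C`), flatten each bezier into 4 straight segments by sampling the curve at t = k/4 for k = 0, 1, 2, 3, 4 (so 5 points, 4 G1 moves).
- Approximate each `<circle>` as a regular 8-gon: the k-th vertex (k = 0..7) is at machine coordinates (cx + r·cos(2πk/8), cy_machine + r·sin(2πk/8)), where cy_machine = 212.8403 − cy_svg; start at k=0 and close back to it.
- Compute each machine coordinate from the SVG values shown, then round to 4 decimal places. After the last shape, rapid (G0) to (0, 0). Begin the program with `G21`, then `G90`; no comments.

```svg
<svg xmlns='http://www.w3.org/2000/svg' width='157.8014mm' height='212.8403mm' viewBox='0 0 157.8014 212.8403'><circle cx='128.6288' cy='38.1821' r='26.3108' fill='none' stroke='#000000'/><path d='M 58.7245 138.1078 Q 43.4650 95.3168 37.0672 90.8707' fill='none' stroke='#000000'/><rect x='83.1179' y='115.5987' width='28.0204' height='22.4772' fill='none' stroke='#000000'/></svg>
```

Since the viewBox matches the mm dimensions, user units are millimetres directly. The only transform is the Y-flip y_m = 212.8403 − y_svg.

Shape 1 is a circle drawn with `<circle>`. Its stroke #000000 means engrave at S241, F3422. After flipping Y the toolpath is (154.9396,174.6582) → (147.2333,193.2627) → (128.6288,200.9690) → (110.0243,193.2627) → (102.3180,174.6582) → (110.0243,156.0537) → (128.6288,148.3474) → (147.2333,156.0537) → (154.9396,174.6582), returning to the start.

Shape 2 is a quadratic bezier drawn with `<path>`. Its stroke #000000 means engrave at S241, F3422. After flipping Y the toolpath is (58.7245,74.7325) → (51.6486,93.7314) → (45.6804,107.9373) → (40.8200,117.3500) → (37.0672,121.9696).

Shape 3 is a rectangle drawn with `<rect>`. Its stroke #000000 means engrave at S241, F3422. After flipping Y the toolpath is (83.1179,97.2416) → (111.1383,97.2416) → (111.1383,74.7644) → (83.1179,74.7644) → (83.1179,97.2416), returning to the start.

G21
G90
G0 X154.9396 Y174.6582
M4 S241
G01 X147.2333 Y193.2627 F3422
G01 X128.6288 Y200.9690
G01 X110.0243 Y193.2627
G01 X102.3180 Y174.6582
G01 X110.0243 Y156.0537
G01 X128.6288 Y148.3474
G01 X147.2333 Y156.0537
G01 X154.9396 Y174.6582
G0 X58.7245 Y74.7325
M4 S241
G01 X51.6486 Y93.7314 F3422
G01 X45.6804 Y107.9373
G01 X40.8200 Y117.3500
G01 X37.0672 Y121.9696
G0 X83.1179 Y97.2416
M4 S241
G01 X111.1383 Y97.2416 F3422
G01 X111.1383 Y74.7644
G01 X83.1179 Y74.7644
G01 X83.1179 Y97.2416
M5
G0 X0.0000 Y0.0000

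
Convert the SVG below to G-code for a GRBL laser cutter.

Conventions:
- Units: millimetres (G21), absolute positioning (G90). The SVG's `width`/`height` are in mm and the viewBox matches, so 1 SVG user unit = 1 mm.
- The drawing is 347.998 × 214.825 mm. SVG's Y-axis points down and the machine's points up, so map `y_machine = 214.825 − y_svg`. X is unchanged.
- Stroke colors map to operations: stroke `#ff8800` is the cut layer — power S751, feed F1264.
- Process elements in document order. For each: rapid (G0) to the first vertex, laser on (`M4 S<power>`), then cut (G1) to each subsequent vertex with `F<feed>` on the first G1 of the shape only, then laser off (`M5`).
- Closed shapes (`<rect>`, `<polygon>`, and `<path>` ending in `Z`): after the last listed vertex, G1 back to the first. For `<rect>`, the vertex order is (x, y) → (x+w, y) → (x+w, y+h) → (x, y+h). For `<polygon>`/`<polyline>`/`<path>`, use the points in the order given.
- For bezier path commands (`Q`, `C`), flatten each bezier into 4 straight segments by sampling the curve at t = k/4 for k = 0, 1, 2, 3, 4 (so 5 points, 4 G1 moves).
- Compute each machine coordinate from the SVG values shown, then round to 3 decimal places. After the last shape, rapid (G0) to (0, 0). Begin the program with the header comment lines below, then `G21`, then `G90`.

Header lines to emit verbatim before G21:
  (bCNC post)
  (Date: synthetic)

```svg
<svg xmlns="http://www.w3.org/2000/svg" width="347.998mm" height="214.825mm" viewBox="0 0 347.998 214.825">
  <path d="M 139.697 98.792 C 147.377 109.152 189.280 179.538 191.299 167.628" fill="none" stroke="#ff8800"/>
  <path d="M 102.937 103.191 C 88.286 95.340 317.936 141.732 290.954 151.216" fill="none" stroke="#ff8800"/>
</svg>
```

(bCNC post)
(Date: synthetic)
G21
G90
G0 X139.697 Y116.033
M4 S751
G1 X150.716 Y99.232 F1264
G1 X167.621 Y73.264
G1 X183.464 Y51.471
G1 X191.299 Y47.197
M5
G0 X102.937 Y111.634
M4 S751
G1 X129.928 Y108.776 F1264
G1 X201.570 Y94.122
G1 X270.899 Y76.218
G1 X290.954 Y63.609
M5
G0 X0.000 Y0.000

1 u = 1 mm; y_m = 214.825 − y.

[1] `<path>` cubic bezier, #ff8800→cut S751 F1264: (139.697,116.033) → (150.716,99.232) → (167.621,73.264) → (183.464,51.471) → (191.299,47.197)

[2] `<path>` cubic bezier, #ff8800→cut S751 F1264: (102.937,111.634) → (129.928,108.776) → (201.570,94.122) → (270.899,76.218) → (290.954,63.609)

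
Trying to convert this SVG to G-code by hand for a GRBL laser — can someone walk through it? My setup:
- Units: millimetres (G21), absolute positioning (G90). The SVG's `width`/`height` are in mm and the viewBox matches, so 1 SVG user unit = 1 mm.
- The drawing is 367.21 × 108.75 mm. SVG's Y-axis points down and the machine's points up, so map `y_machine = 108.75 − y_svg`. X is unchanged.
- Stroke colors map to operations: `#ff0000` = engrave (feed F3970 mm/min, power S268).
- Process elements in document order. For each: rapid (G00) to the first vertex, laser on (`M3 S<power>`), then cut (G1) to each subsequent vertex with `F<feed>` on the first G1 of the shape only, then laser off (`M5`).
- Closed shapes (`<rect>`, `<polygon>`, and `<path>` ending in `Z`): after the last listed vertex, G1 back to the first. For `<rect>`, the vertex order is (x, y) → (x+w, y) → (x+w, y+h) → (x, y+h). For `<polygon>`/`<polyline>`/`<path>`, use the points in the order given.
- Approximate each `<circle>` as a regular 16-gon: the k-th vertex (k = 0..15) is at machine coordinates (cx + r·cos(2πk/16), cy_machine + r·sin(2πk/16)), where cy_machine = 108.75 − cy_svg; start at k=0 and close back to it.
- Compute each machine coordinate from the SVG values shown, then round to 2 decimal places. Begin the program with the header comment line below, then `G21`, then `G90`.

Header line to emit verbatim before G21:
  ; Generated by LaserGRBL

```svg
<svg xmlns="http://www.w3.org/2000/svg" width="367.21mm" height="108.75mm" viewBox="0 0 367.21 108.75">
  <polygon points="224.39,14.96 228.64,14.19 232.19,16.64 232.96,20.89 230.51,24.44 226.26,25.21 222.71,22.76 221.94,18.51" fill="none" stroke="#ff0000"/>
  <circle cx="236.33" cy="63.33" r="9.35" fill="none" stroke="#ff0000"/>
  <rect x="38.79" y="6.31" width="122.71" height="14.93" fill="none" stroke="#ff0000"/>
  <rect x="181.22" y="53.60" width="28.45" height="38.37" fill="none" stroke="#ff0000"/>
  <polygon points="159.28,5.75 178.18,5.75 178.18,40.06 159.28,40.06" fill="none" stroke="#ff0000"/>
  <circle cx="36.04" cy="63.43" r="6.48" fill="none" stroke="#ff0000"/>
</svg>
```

; Generated by LaserGRBL
G21
G90
G00 X224.39 Y93.79
M3 S268
G1 X228.64 Y94.56 F3970
G1 X232.19 Y92.11
G1 X232.96 Y87.86
G1 X230.51 Y84.31
G1 X226.26 Y83.54
G1 X222.71 Y85.99
G1 X221.94 Y90.24
G1 X224.39 Y93.79
M5
G00 X245.68 Y45.42
M3 S268
G1 X244.97 Y49.00 F3970
G1 X242.94 Y52.03
G1 X239.91 Y54.06
G1 X236.33 Y54.77
G1 X232.75 Y54.06
G1 X229.72 Y52.03
G1 X227.69 Y49.00
G1 X226.98 Y45.42
G1 X227.69 Y41.84
G1 X229.72 Y38.81
G1 X232.75 Y36.78
G1 X236.33 Y36.07
G1 X239.91 Y36.78
G1 X242.94 Y38.81
G1 X244.97 Y41.84
G1 X245.68 Y45.42
M5
G00 X38.79 Y102.44
M3 S268
G1 X161.50 Y102.44 F3970
G1 X161.50 Y87.51
G1 X38.79 Y87.51
G1 X38.79 Y102.44
M5
G00 X181.22 Y55.15
M3 S268
G1 X209.67 Y55.15 F3970
G1 X209.67 Y16.78
G1 X181.22 Y16.78
G1 X181.22 Y55.15
M5
G00 X159.28 Y103.00
M3 S268
G1 X178.18 Y103.00 F3970
G1 X178.18 Y68.69
G1 X159.28 Y68.69
G1 X159.28 Y103.00
M5
G00 X42.52 Y45.32
M3 S268
G1 X42.03 Y47.80 F3970
G1 X40.62 Y49.90
G1 X38.52 Y51.31
G1 X36.04 Y51.80
G1 X33.56 Y51.31
G1 X31.46 Y49.90
G1 X30.05 Y47.80
G1 X29.56 Y45.32
G1 X30.05 Y42.84
G1 X31.46 Y40.74
G1 X33.56 Y39.33
G1 X36.04 Y38.84
G1 X38.52 Y39.33
G1 X40.62 Y40.74
G1 X42.03 Y42.84
G1 X42.52 Y45.32
M5

1 u = 1 mm; y_m = 108.75 − y.

[1] `<polygon>` regular polygon, #ff0000→engrave S268 F3970: (224.39,93.79) → (228.64,94.56) → (232.19,92.11) → (232.96,87.86) → (230.51,84.31) → (226.26,83.54) → (222.71,85.99) → (221.94,90.24) → (224.39,93.79) (closed)

[2] `<circle>` circle, #ff0000→engrave S268 F3970: (245.68,45.42) → (244.97,49.00) → (242.94,52.03) → (239.91,54.06) → (236.33,54.77) → (232.75,54.06) → (229.72,52.03) → (227.69,49.00) → (226.98,45.42) → (227.69,41.84) → (229.72,38.81) → (232.75,36.78) → (236.33,36.07) → (239.91,36.78) → (242.94,38.81) → (244.97,41.84) → (245.68,45.42) (closed)

[3] `<rect>` rectangle, #ff0000→engrave S268 F3970: (38.79,102.44) → (161.50,102.44) → (161.50,87.51) → (38.79,87.51) → (38.79,102.44) (closed)

[4] `<rect>` rectangle, #ff0000→engrave S268 F3970: (181.22,55.15) → (209.67,55.15) → (209.67,16.78) → (181.22,16.78) → (181.22,55.15) (closed)

[5] `<polygon>` rectangle, #ff0000→engrave S268 F3970: (159.28,103.00) → (178.18,103.00) → (178.18,68.69) → (159.28,68.69) → (159.28,103.00) (closed)

[6] `<circle>` circle, #ff0000→engrave S268 F3970: (42.52,45.32) → (42.03,47.80) → (40.62,49.90) → (38.52,51.31) → (36.04,51.80) → (33.56,51.31) → (31.46,49.90) → (30.05,47.80) → (29.56,45.32) → (30.05,42.84) → (31.46,40.74) → (33.56,39.33) → (36.04,38.84) → (38.52,39.33) → (40.62,40.74) → (42.03,42.84) → (42.52,45.32) (closed)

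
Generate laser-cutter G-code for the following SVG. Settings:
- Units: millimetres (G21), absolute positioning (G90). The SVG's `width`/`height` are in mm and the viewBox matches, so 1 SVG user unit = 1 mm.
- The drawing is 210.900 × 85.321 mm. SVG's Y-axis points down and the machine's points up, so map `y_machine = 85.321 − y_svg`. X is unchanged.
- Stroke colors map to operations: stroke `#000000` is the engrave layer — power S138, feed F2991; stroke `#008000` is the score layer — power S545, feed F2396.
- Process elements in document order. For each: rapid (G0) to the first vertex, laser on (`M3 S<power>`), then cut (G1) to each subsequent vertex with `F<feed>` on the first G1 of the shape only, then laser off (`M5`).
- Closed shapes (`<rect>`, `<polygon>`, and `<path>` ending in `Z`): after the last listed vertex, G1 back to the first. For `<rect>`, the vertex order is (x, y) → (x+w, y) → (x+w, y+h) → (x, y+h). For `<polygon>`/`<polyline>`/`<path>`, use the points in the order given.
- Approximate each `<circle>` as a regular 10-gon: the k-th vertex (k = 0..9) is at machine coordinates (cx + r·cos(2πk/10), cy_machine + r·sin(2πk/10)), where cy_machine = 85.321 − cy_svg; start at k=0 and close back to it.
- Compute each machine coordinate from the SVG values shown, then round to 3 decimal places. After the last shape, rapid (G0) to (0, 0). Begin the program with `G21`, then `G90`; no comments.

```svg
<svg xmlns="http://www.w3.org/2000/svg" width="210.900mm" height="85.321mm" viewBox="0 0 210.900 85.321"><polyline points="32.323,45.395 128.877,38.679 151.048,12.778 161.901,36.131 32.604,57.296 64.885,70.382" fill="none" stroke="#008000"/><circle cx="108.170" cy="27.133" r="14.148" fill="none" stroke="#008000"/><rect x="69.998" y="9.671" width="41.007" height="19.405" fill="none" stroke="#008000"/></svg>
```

G21
G90
G0 X32.323 Y39.926
M3 S545
G1 X128.877 Y46.642 F2396
G1 X151.048 Y72.543
G1 X161.901 Y49.190
G1 X32.604 Y28.025
G1 X64.885 Y14.939
M5
G0 X122.318 Y58.188
M3 S545
G1 X119.616 Y66.504 F2396
G1 X112.542 Y71.644
G1 X103.798 Y71.644
G1 X96.724 Y66.504
G1 X94.022 Y58.188
G1 X96.724 Y49.872
G1 X103.798 Y44.732
G1 X112.542 Y44.732
G1 X119.616 Y49.872
G1 X122.318 Y58.188
M5
G0 X69.998 Y75.650
M3 S545
G1 X111.005 Y75.650 F2396
G1 X111.005 Y56.245
G1 X69.998 Y56.245
G1 X69.998 Y75.650
M5
G0 X0.000 Y0.000

viewBox `0 0 210.900 85.321` with mm width/height → 1 unit = 1 mm. Flip: y_m = 85.321 − y_svg.

**Shape 1** — `<polyline>` open polyline, stroke `#008000` → score (S545, F2396). Machine vertices: (32.323,39.926) → (128.877,46.642) → (151.048,72.543) → (161.901,49.190) → (32.604,28.025) → (64.885,14.939). Open path.

**Shape 2** — `<circle>` circle, stroke `#008000` → score (S545, F2396). Machine vertices: (122.318,58.188) → (119.616,66.504) → (112.542,71.644) → (103.798,71.644) → (96.724,66.504) → (94.022,58.188) → (96.724,49.872) → (103.798,44.732) → (112.542,44.732) → (119.616,49.872) → (122.318,58.188). Closed: final G1 returns to the first vertex.

**Shape 3** — `<rect>` rectangle, stroke `#008000` → score (S545, F2396). Machine vertices: (69.998,75.650) → (111.005,75.650) → (111.005,56.245) → (69.998,56.245) → (69.998,75.650). Closed: final G1 returns to the first vertex.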